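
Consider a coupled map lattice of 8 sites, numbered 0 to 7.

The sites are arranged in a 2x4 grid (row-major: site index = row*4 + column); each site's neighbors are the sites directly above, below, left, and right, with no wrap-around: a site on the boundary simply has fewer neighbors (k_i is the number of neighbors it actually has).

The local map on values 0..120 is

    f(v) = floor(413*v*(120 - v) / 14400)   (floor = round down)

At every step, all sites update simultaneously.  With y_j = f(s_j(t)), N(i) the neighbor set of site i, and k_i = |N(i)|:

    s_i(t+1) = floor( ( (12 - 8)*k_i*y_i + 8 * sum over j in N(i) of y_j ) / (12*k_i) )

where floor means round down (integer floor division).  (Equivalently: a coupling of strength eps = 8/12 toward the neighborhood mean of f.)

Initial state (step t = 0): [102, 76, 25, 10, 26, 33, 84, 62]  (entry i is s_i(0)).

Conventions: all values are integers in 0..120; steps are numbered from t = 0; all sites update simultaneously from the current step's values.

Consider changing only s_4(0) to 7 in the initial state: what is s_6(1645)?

Answer: s_6(1645) = 52
Key observation: The state at step 8, [102, 102, 102, 102, 102, 102, 102, 102], reappears at step 12: the system is in a cycle of period 4 from step 8 on.  Therefore the state at step 1645 equals the state at step 8 + ((1645 - 8) mod 4) = 9, which is [52, 52, 52, 52, 52, 52, 52, 52].

Derivation:
t=0: [102, 76, 25, 10, 7, 33, 84, 62]
t=1: [56, 76, 69, 67, 52, 72, 84, 73]
t=2: [99, 98, 96, 99, 100, 95, 94, 95]
t=3: [59, 63, 64, 64, 61, 64, 68, 65]
t=4: [102, 102, 101, 102, 102, 102, 101, 101]
t=5: [52, 52, 53, 54, 52, 52, 54, 54]
t=6: [101, 101, 101, 101, 101, 101, 101, 102]
t=7: [55, 55, 55, 54, 55, 55, 54, 54]
t=8: [102, 102, 102, 102, 102, 102, 102, 102]
t=9: [52, 52, 52, 52, 52, 52, 52, 52]
t=10: [101, 101, 101, 101, 101, 101, 101, 101]
t=11: [55, 55, 55, 55, 55, 55, 55, 55]
t=12: [102, 102, 102, 102, 102, 102, 102, 102]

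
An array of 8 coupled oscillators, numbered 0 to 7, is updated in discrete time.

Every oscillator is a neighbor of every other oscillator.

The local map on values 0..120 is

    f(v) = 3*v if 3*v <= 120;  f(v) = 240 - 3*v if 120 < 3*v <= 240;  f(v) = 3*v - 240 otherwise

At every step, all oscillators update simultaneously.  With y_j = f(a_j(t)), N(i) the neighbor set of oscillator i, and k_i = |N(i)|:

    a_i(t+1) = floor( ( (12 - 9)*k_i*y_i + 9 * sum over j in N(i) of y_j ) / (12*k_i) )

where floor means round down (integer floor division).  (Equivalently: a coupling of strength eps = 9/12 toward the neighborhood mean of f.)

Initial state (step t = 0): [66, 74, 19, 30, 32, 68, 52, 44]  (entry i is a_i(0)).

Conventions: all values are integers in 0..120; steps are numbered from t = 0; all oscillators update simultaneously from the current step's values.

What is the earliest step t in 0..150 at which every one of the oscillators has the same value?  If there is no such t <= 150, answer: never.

Answer: never
Key observation: The state at step 6 reappears at step 10 — the system is in a cycle of period 4 from step 6 on.  No step 0..10 is synchronized, and the cycle repeats forever, so no step up to 150 (or ever) has all oscillators equal.

Derivation:
t=0: [66, 74, 19, 30, 32, 68, 52, 44]  (not all equal)
t=1: [62, 59, 65, 69, 70, 62, 68, 72]  (not all equal)
t=2: [44, 45, 42, 41, 40, 44, 41, 39]  (not all equal)
t=3: [112, 112, 113, 113, 114, 112, 113, 113]  (not all equal)
t=4: [97, 97, 98, 98, 98, 97, 98, 98]  (not all equal)
t=5: [52, 52, 53, 53, 53, 52, 53, 53]  (not all equal)
t=6: [82, 82, 81, 81, 81, 82, 81, 81]  (not all equal)
t=7: [4, 4, 3, 3, 3, 4, 3, 3]  (not all equal)
t=8: [10, 10, 9, 9, 9, 10, 9, 9]  (not all equal)
t=9: [28, 28, 27, 27, 27, 28, 27, 27]  (not all equal)
t=10: [82, 82, 81, 81, 81, 82, 81, 81]  (not all equal)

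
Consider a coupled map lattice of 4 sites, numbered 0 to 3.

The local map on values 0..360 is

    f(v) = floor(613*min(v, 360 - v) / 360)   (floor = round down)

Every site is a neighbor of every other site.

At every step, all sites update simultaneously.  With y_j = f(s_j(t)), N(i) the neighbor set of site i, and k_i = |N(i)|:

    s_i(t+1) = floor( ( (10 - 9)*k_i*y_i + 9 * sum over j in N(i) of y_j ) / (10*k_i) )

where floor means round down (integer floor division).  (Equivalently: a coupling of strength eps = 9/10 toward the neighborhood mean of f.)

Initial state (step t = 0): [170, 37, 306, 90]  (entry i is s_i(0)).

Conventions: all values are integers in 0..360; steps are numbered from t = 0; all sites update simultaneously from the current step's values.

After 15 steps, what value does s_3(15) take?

Simulating step by step:
t=0: [170, 37, 306, 90]
t=1: [121, 166, 160, 148]
t=2: [262, 247, 249, 253]
t=3: [185, 180, 180, 182]
t=4: [304, 302, 302, 303]
t=5: [97, 96, 96, 97]
t=6: [163, 164, 164, 163]
t=7: [278, 277, 277, 278]
t=8: [140, 139, 139, 140]
t=9: [236, 237, 237, 236]
t=10: [209, 210, 210, 209]
t=11: [255, 256, 256, 255]
t=12: [177, 177, 177, 177]
t=13: [301, 301, 301, 301]
t=14: [100, 100, 100, 100]
t=15: [170, 170, 170, 170]

Answer: s_3(15) = 170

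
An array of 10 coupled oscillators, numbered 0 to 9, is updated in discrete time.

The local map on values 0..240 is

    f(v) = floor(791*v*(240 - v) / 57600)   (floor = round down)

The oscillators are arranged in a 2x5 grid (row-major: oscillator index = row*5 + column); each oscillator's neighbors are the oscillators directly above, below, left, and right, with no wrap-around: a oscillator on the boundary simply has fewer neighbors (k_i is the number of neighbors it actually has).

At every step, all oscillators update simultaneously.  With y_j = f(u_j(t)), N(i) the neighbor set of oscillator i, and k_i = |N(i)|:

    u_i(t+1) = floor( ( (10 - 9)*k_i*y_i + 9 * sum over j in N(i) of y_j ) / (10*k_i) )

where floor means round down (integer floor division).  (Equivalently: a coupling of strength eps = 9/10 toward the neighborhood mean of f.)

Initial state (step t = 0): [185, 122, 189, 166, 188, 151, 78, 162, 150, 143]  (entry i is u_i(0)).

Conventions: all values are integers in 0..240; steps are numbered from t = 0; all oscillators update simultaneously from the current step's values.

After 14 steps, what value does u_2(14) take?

Simulating step by step:
t=0: [185, 122, 189, 166, 188, 151, 78, 162, 150, 143]
t=1: [185, 152, 174, 152, 174, 158, 183, 164, 177, 162]
t=2: [175, 150, 176, 158, 175, 144, 173, 153, 173, 156]
t=3: [183, 159, 178, 158, 175, 160, 182, 159, 177, 159]
t=4: [172, 149, 173, 155, 174, 146, 172, 152, 174, 156]
t=5: [184, 162, 180, 159, 177, 162, 183, 161, 178, 159]
t=6: [169, 146, 171, 153, 173, 145, 170, 150, 172, 154]
t=7: [186, 165, 182, 162, 179, 166, 184, 164, 180, 161]
t=8: [165, 143, 168, 149, 171, 141, 166, 147, 170, 151]
t=9: [188, 169, 185, 165, 182, 170, 187, 167, 183, 164]
t=10: [160, 139, 163, 144, 167, 137, 161, 142, 166, 146]
t=11: [190, 175, 188, 171, 186, 176, 190, 173, 187, 169]
t=12: [152, 133, 156, 138, 160, 132, 153, 135, 159, 139]
t=13: [193, 182, 192, 178, 190, 183, 193, 180, 191, 177]
t=14: [141, 126, 145, 130, 149, 125, 142, 128, 148, 131]

Answer: u_2(14) = 145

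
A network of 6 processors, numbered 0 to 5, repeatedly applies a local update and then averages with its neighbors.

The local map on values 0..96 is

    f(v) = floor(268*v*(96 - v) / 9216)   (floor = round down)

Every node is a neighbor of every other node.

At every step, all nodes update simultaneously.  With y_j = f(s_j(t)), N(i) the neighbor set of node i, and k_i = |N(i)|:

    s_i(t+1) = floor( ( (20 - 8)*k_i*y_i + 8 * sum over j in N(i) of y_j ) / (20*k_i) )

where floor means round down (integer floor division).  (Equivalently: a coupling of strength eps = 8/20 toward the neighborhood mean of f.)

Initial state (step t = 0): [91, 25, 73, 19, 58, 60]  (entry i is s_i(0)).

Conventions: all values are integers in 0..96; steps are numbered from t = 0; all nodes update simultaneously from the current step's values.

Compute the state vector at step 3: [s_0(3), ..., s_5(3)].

Simulating step by step:
t=0: [91, 25, 73, 19, 58, 60]
t=1: [29, 48, 47, 44, 55, 54]
t=2: [59, 65, 65, 65, 64, 64]
t=3: [61, 58, 58, 58, 59, 59]

Answer: [61, 58, 58, 58, 59, 59]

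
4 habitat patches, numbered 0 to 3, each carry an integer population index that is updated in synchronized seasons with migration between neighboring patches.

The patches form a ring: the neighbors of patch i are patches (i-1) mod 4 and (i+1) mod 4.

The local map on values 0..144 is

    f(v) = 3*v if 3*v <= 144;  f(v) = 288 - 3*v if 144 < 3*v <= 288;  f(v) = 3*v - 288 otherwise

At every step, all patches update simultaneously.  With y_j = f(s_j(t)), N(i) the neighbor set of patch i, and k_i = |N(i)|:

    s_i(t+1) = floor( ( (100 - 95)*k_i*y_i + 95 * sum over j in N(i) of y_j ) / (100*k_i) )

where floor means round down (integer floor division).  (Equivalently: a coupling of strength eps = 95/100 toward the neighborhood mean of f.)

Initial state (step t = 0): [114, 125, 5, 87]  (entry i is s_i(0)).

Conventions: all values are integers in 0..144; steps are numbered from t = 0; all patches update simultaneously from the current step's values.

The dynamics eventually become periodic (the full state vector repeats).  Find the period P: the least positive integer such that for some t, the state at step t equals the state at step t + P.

Answer: 8
Key observation: The state at step 8, [48, 62, 48, 62], reappears at step 16 — and no state repeats earlier — so the cycle the system enters has period 8.

Derivation:
t=0: [114, 125, 5, 87]
t=1: [56, 37, 54, 34]
t=2: [107, 122, 107, 121]
t=3: [74, 35, 74, 35]
t=4: [103, 67, 103, 67]
t=5: [83, 24, 83, 24]
t=6: [70, 40, 70, 40]
t=7: [117, 80, 117, 80]
t=8: [48, 62, 48, 62]
t=9: [104, 141, 104, 141]
t=10: [129, 29, 129, 29]
t=11: [87, 98, 87, 98]
t=12: [7, 25, 7, 25]
t=13: [72, 23, 72, 23]
t=14: [69, 71, 69, 71]
t=15: [75, 80, 75, 80]
t=16: [48, 62, 48, 62]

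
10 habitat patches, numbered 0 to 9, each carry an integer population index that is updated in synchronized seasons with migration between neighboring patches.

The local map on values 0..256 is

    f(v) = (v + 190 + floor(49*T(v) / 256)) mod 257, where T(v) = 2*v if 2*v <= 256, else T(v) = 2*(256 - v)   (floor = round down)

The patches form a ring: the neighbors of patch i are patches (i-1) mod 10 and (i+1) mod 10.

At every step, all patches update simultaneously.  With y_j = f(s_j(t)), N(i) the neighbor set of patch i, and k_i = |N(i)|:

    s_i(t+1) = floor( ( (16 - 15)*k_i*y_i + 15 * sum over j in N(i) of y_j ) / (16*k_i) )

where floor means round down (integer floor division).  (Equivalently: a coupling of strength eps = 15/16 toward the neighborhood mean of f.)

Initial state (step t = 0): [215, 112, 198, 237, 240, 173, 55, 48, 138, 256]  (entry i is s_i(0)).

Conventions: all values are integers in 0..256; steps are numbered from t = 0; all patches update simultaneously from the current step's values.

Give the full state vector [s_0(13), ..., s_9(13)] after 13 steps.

Answer: [159, 74, 164, 81, 170, 80, 169, 70, 162, 65]

Derivation:
t=0: [215, 112, 198, 237, 240, 173, 55, 48, 138, 256]
t=1: [139, 153, 133, 166, 158, 96, 184, 74, 215, 142]
t=2: [121, 115, 128, 121, 100, 131, 55, 146, 81, 138]
t=3: [103, 104, 96, 91, 103, 44, 109, 32, 113, 75]
t=4: [57, 70, 66, 69, 149, 89, 232, 95, 132, 79]
t=5: [33, 18, 28, 70, 47, 142, 67, 138, 56, 60]
t=6: [122, 230, 128, 227, 84, 138, 111, 23, 62, 115]
t=7: [130, 109, 167, 85, 137, 70, 163, 62, 147, 61]
t=8: [53, 120, 70, 119, 44, 117, 30, 119, 23, 109]
t=9: [85, 22, 93, 136, 105, 231, 103, 217, 98, 111]
t=10: [146, 65, 160, 72, 139, 82, 162, 77, 121, 60]
t=11: [24, 118, 33, 116, 43, 118, 47, 110, 31, 104]
t=12: [94, 220, 103, 232, 104, 241, 100, 233, 89, 218]
t=13: [159, 74, 164, 81, 170, 80, 169, 70, 162, 65]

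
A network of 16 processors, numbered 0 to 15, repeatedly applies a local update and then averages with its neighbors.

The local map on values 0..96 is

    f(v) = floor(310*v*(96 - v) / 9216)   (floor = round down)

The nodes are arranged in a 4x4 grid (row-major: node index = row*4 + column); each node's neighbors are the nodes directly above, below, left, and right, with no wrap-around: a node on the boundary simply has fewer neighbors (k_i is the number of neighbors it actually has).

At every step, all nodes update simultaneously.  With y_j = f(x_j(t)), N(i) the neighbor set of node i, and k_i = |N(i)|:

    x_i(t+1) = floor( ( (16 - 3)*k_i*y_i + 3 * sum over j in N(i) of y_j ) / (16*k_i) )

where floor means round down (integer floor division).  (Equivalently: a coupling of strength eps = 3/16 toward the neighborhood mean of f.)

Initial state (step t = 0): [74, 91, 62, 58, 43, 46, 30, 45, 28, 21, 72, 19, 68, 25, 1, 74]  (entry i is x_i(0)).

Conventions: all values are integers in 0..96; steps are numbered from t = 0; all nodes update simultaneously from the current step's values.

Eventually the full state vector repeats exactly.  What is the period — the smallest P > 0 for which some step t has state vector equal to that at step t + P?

Answer: 2
Key observation: The state at step 24, [52, 52, 52, 52, 56, 56, 56, 58, 74, 75, 75, 74, 76, 76, 76, 76], reappears at step 26 — and no state repeats earlier — so the cycle the system enters has period 2.

Derivation:
t=0: [74, 91, 62, 58, 43, 46, 30, 45, 28, 21, 72, 19, 68, 25, 1, 74]
t=1: [52, 24, 66, 73, 73, 72, 66, 74, 64, 54, 55, 51, 63, 55, 13, 48]
t=2: [72, 59, 64, 56, 58, 59, 65, 56, 67, 74, 72, 75, 69, 72, 43, 73]
t=3: [60, 71, 68, 74, 72, 71, 67, 73, 64, 55, 58, 54, 61, 59, 72, 57]
t=4: [69, 60, 63, 55, 59, 59, 64, 57, 68, 73, 72, 74, 70, 72, 60, 72]
t=5: [63, 71, 69, 74, 71, 71, 68, 72, 63, 57, 58, 55, 61, 58, 69, 58]
t=6: [67, 59, 61, 55, 60, 59, 63, 59, 68, 73, 73, 73, 71, 73, 64, 72]
t=7: [66, 72, 71, 74, 71, 71, 68, 71, 63, 57, 57, 57, 59, 56, 65, 58]
t=8: [64, 58, 58, 54, 60, 59, 63, 59, 68, 73, 73, 73, 72, 74, 68, 73]
t=9: [68, 73, 73, 75, 71, 72, 69, 71, 63, 57, 56, 57, 58, 55, 62, 56]
t=10: [62, 56, 56, 53, 59, 58, 62, 59, 69, 73, 74, 73, 73, 74, 70, 74]
t=11: [70, 74, 74, 75, 72, 72, 69, 71, 61, 56, 55, 56, 56, 54, 59, 54]
t=12: [60, 54, 54, 52, 59, 58, 61, 59, 70, 74, 74, 74, 74, 75, 73, 75]
t=13: [72, 75, 75, 75, 72, 72, 70, 71, 60, 55, 54, 55, 54, 52, 55, 52]
t=14: [57, 52, 52, 52, 58, 58, 61, 59, 71, 74, 75, 74, 75, 75, 75, 75]
t=15: [74, 75, 75, 75, 73, 73, 70, 71, 59, 54, 53, 54, 52, 52, 52, 52]
t=16: [54, 52, 52, 52, 56, 56, 60, 59, 72, 74, 75, 74, 75, 76, 76, 76]
t=17: [75, 75, 75, 75, 74, 73, 71, 71, 58, 54, 53, 54, 52, 51, 51, 51]
t=18: [52, 52, 52, 52, 55, 56, 59, 59, 73, 75, 75, 75, 75, 76, 76, 76]
t=19: [75, 75, 75, 75, 73, 73, 72, 71, 56, 53, 52, 53, 52, 51, 51, 51]
t=20: [52, 52, 52, 52, 56, 56, 58, 59, 73, 75, 75, 75, 76, 76, 76, 76]
t=21: [75, 75, 75, 75, 73, 73, 73, 71, 56, 53, 52, 53, 51, 51, 51, 51]
t=22: [52, 52, 52, 52, 56, 56, 56, 59, 74, 75, 75, 75, 76, 76, 76, 76]
t=23: [75, 75, 75, 75, 73, 73, 73, 72, 55, 53, 53, 53, 51, 51, 51, 51]
t=24: [52, 52, 52, 52, 56, 56, 56, 58, 74, 75, 75, 74, 76, 76, 76, 76]
t=25: [75, 75, 75, 75, 73, 73, 73, 72, 55, 53, 53, 54, 51, 51, 51, 51]
t=26: [52, 52, 52, 52, 56, 56, 56, 58, 74, 75, 75, 74, 76, 76, 76, 76]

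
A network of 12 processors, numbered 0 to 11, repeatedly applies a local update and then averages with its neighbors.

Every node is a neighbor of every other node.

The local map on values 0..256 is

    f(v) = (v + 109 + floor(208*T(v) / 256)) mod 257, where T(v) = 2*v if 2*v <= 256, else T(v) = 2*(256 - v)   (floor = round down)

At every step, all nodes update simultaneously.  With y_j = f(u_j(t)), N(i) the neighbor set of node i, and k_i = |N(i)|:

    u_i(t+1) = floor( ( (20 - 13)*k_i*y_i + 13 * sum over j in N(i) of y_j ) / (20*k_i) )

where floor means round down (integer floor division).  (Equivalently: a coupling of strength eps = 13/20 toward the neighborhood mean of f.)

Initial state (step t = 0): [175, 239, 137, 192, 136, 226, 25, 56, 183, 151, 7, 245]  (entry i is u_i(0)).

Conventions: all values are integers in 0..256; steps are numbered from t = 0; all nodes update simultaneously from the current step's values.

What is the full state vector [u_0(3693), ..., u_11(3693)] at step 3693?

Answer: [164, 164, 164, 164, 164, 164, 164, 164, 164, 164, 164, 164]
Key observation: The state at step 5, [164, 164, 164, 164, 164, 164, 164, 164, 164, 164, 164, 164], reappears at step 7: the system is in a cycle of period 2 from step 5 on.  Therefore the state at step 3693 equals the state at step 5 + ((3693 - 5) mod 2) = 5, which is [164, 164, 164, 164, 164, 164, 164, 164, 164, 164, 164, 164].

Derivation:
t=0: [175, 239, 137, 192, 136, 226, 25, 56, 183, 151, 7, 245]
t=1: [158, 147, 165, 156, 166, 149, 163, 187, 157, 163, 149, 146]
t=2: [168, 170, 167, 168, 167, 169, 167, 163, 168, 167, 169, 170]
t=3: [162, 162, 162, 162, 162, 162, 162, 163, 162, 162, 162, 162]
t=4: [166, 166, 166, 166, 166, 166, 166, 166, 166, 166, 166, 166]
t=5: [164, 164, 164, 164, 164, 164, 164, 164, 164, 164, 164, 164]
t=6: [165, 165, 165, 165, 165, 165, 165, 165, 165, 165, 165, 165]
t=7: [164, 164, 164, 164, 164, 164, 164, 164, 164, 164, 164, 164]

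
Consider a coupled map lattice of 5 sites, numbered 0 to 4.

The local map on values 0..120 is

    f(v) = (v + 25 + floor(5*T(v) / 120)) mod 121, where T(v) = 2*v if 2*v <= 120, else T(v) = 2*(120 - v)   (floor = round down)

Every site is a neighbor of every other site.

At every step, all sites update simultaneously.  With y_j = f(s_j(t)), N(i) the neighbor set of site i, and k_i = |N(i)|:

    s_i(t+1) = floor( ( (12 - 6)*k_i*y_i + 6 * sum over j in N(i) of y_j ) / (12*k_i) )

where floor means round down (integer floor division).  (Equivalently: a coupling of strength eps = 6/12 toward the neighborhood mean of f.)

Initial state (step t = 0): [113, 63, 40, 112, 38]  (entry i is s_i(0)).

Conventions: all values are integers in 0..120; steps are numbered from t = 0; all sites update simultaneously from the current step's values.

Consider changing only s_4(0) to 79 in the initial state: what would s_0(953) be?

Answer: s_0(953) = 6
Key observation: The state at step 9, [31, 31, 31, 31, 31], reappears at step 18: the system is in a cycle of period 9 from step 9 on.  Therefore the state at step 953 equals the state at step 9 + ((953 - 9) mod 9) = 17, which is [6, 6, 6, 6, 6].

Derivation:
t=0: [113, 63, 40, 112, 79]
t=1: [43, 72, 63, 43, 77]
t=2: [81, 92, 89, 81, 94]
t=3: [97, 101, 100, 97, 56]
t=4: [13, 14, 14, 13, 44]
t=5: [43, 43, 43, 43, 55]
t=6: [72, 72, 72, 72, 77]
t=7: [101, 101, 101, 101, 103]
t=8: [6, 6, 6, 6, 7]
t=9: [31, 31, 31, 31, 31]
t=10: [58, 58, 58, 58, 58]
t=11: [87, 87, 87, 87, 87]
t=12: [114, 114, 114, 114, 114]
t=13: [18, 18, 18, 18, 18]
t=14: [44, 44, 44, 44, 44]
t=15: [72, 72, 72, 72, 72]
t=16: [101, 101, 101, 101, 101]
t=17: [6, 6, 6, 6, 6]
t=18: [31, 31, 31, 31, 31]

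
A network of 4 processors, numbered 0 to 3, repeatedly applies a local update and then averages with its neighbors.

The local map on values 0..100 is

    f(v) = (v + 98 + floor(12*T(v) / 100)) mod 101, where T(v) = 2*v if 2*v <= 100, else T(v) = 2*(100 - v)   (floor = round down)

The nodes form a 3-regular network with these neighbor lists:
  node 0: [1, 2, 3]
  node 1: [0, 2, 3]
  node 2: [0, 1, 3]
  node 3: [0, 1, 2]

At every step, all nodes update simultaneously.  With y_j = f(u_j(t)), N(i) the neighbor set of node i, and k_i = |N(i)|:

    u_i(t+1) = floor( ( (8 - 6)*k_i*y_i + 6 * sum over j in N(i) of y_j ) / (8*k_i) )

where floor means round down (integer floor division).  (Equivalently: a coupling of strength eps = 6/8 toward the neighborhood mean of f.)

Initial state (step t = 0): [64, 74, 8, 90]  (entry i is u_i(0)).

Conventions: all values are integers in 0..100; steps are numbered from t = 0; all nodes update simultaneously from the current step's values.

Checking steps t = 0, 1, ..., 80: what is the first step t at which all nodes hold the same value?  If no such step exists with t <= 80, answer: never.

Answer: 1
Key observation: Synchronization is absorbing here: once all nodes are equal they stay equal, and step 1 is the first all-equal step.

Derivation:
t=0: [64, 74, 8, 90]  (not all equal)
t=1: [60, 60, 60, 60]  (all equal)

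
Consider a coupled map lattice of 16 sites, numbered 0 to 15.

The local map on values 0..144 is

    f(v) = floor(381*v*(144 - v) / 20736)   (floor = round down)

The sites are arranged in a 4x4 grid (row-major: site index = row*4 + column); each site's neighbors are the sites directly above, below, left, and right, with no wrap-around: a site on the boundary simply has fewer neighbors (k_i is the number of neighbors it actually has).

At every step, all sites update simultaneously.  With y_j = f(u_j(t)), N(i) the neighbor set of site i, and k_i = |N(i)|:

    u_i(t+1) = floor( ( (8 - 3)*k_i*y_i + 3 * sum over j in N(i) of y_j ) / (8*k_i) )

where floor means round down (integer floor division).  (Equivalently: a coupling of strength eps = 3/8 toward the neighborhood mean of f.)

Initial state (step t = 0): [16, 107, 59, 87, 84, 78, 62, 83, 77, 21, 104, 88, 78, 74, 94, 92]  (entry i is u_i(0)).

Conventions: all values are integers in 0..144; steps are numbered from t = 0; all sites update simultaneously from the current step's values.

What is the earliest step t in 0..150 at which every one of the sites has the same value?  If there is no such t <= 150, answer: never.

Answer: 5
Key observation: Synchronization is absorbing here: once all sites are equal they stay equal, and step 5 is the first all-equal step.

Derivation:
t=0: [16, 107, 59, 87, 84, 78, 62, 83, 77, 21, 104, 88, 78, 74, 94, 92]  (not all equal)
t=1: [53, 72, 89, 91, 85, 87, 91, 92, 87, 63, 77, 88, 94, 87, 86, 87]  (not all equal)
t=2: [90, 92, 89, 88, 91, 91, 88, 87, 90, 92, 92, 90, 87, 90, 91, 90]  (not all equal)
t=3: [88, 87, 89, 90, 88, 88, 89, 90, 88, 87, 87, 89, 90, 88, 88, 88]  (not all equal)
t=4: [90, 90, 89, 89, 90, 90, 89, 89, 90, 90, 90, 89, 89, 90, 90, 89]  (not all equal)
t=5: [89, 89, 89, 89, 89, 89, 89, 89, 89, 89, 89, 89, 89, 89, 89, 89]  (all equal)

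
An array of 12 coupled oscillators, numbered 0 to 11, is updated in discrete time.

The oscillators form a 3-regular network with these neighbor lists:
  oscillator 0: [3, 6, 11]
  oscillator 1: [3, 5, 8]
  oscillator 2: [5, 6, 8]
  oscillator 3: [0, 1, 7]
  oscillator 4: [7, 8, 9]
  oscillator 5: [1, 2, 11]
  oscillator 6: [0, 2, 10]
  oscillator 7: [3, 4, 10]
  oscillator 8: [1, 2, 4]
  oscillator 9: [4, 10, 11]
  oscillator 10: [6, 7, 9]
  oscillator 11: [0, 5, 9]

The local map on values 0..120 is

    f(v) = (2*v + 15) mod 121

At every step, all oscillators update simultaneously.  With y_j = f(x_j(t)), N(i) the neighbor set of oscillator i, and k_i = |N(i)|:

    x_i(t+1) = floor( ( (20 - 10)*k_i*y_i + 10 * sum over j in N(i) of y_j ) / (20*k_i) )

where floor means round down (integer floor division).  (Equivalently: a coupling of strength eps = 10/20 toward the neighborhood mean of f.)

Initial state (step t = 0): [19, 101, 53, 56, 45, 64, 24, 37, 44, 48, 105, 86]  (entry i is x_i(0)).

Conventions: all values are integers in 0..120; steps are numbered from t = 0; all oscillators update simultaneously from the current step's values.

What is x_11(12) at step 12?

Simulating step by step:
t=0: [19, 101, 53, 56, 45, 64, 24, 37, 44, 48, 105, 86]
t=1: [49, 69, 31, 42, 103, 38, 57, 80, 85, 101, 95, 64]
t=2: [78, 58, 65, 82, 85, 67, 49, 74, 66, 82, 68, 61]
t=3: [56, 23, 39, 46, 53, 22, 73, 46, 29, 47, 50, 30]
t=4: [40, 70, 75, 82, 48, 67, 55, 90, 62, 86, 100, 66]
t=5: [62, 34, 30, 62, 81, 31, 40, 80, 40, 71, 71, 44]
t=6: [45, 73, 82, 34, 58, 82, 69, 45, 83, 50, 48, 73]
t=7: [78, 53, 54, 83, 51, 52, 61, 86, 48, 84, 97, 66]
t=8: [42, 48, 42, 49, 98, 64, 31, 77, 75, 69, 68, 51]
t=9: [100, 85, 73, 99, 65, 65, 76, 62, 72, 55, 41, 84]
t=10: [80, 57, 38, 75, 22, 39, 61, 44, 40, 32, 59, 51]
t=11: [56, 42, 79, 49, 75, 82, 34, 70, 73, 70, 39, 96]
t=12: [50, 84, 56, 79, 40, 68, 66, 58, 52, 54, 71, 59]

Answer: x_11(12) = 59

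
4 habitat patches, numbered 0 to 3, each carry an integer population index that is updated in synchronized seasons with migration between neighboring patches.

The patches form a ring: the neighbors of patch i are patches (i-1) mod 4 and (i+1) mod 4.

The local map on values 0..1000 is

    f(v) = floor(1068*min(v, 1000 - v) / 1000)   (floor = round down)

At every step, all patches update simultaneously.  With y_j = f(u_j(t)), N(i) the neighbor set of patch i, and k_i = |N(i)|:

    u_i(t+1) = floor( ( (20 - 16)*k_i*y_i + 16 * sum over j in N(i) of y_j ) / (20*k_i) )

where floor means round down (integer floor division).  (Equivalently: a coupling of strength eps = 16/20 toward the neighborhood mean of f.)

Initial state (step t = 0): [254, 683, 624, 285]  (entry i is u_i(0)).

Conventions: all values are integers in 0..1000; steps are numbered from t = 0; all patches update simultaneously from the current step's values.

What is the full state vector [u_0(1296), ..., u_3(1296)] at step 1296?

Answer: [499, 499, 499, 499]
Key observation: The state at step 29, [532, 532, 532, 532], reappears at step 31: the system is in a cycle of period 2 from step 29 on.  Therefore the state at step 1296 equals the state at step 29 + ((1296 - 29) mod 2) = 30, which is [499, 499, 499, 499].

Derivation:
t=0: [254, 683, 624, 285]
t=1: [311, 336, 337, 329]
t=2: [350, 348, 355, 346]
t=3: [370, 375, 371, 374]
t=4: [398, 396, 398, 396]
t=5: [422, 424, 422, 424]
t=6: [451, 450, 451, 450]
t=7: [480, 480, 480, 480]
t=8: [512, 512, 512, 512]
t=9: [521, 521, 521, 521]
t=10: [511, 511, 511, 511]
t=11: [522, 522, 522, 522]
t=12: [510, 510, 510, 510]
t=13: [523, 523, 523, 523]
t=14: [509, 509, 509, 509]
t=15: [524, 524, 524, 524]
t=16: [508, 508, 508, 508]
t=17: [525, 525, 525, 525]
t=18: [507, 507, 507, 507]
t=19: [526, 526, 526, 526]
t=20: [506, 506, 506, 506]
t=21: [527, 527, 527, 527]
t=22: [505, 505, 505, 505]
t=23: [528, 528, 528, 528]
t=24: [504, 504, 504, 504]
t=25: [529, 529, 529, 529]
t=26: [503, 503, 503, 503]
t=27: [530, 530, 530, 530]
t=28: [501, 501, 501, 501]
t=29: [532, 532, 532, 532]
t=30: [499, 499, 499, 499]
t=31: [532, 532, 532, 532]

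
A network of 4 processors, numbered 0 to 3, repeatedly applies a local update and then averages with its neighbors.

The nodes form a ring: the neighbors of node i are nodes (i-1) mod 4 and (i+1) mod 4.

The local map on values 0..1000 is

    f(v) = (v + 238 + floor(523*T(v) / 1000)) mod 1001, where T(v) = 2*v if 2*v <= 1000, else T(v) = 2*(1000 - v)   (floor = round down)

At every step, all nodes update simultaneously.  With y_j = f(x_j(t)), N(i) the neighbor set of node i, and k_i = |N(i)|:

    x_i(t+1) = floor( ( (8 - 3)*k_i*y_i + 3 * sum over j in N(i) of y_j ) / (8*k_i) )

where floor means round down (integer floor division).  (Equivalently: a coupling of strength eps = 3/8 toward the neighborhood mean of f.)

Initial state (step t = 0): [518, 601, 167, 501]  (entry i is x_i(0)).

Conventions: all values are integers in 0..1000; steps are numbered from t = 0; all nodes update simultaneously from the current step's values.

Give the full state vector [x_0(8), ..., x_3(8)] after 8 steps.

Simulating step by step:
t=0: [518, 601, 167, 501]
t=1: [258, 316, 458, 319]
t=2: [810, 728, 441, 732]
t=3: [246, 227, 180, 227]
t=4: [726, 691, 642, 691]
t=5: [249, 251, 252, 251]
t=6: [748, 750, 752, 750]
t=7: [248, 248, 248, 248]
t=8: [745, 745, 745, 745]

Answer: [745, 745, 745, 745]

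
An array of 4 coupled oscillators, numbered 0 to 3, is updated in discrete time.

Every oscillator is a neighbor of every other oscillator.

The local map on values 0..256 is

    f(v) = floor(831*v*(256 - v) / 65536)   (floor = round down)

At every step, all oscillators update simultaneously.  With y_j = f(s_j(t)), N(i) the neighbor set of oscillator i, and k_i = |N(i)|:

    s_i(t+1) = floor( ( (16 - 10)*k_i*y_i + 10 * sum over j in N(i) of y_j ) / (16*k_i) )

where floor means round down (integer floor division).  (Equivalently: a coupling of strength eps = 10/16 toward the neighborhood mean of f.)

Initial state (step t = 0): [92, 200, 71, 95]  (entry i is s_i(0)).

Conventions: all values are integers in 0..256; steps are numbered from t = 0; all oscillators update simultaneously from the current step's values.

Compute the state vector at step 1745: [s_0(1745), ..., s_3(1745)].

Simulating step by step:
t=0: [92, 200, 71, 95]
t=1: [176, 167, 171, 176]
t=2: [181, 183, 182, 181]
t=3: [170, 170, 170, 170]
t=4: [185, 185, 185, 185]
t=5: [166, 166, 166, 166]
t=6: [189, 189, 189, 189]
t=7: [160, 160, 160, 160]
t=8: [194, 194, 194, 194]
t=9: [152, 152, 152, 152]
t=10: [200, 200, 200, 200]
t=11: [142, 142, 142, 142]
t=12: [205, 205, 205, 205]
t=13: [132, 132, 132, 132]
t=14: [207, 207, 207, 207]
t=15: [128, 128, 128, 128]
t=16: [207, 207, 207, 207]

Answer: [128, 128, 128, 128]
Key observation: The state at step 14, [207, 207, 207, 207], reappears at step 16: the system is in a cycle of period 2 from step 14 on.  Therefore the state at step 1745 equals the state at step 14 + ((1745 - 14) mod 2) = 15, which is [128, 128, 128, 128].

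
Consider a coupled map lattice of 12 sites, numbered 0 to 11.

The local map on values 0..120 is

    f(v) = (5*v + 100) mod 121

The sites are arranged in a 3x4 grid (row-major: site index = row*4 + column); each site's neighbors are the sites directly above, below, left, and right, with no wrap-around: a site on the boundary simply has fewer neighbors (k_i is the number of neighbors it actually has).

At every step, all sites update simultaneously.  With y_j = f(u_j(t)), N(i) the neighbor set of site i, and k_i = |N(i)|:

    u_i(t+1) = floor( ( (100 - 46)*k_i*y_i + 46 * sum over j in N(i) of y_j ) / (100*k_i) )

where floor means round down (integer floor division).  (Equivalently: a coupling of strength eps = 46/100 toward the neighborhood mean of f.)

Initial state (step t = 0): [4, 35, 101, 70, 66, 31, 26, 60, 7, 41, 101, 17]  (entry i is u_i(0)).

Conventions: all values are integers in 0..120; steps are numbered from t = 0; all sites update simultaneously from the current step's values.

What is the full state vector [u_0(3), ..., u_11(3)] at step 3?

Simulating step by step:
t=0: [4, 35, 101, 70, 66, 31, 26, 60, 7, 41, 101, 17]
t=1: [87, 38, 35, 55, 58, 38, 64, 59, 37, 38, 36, 43]
t=2: [44, 46, 35, 21, 36, 46, 48, 39, 40, 45, 47, 55]
t=3: [71, 78, 59, 65, 54, 82, 83, 58, 59, 81, 79, 40]

Answer: [71, 78, 59, 65, 54, 82, 83, 58, 59, 81, 79, 40]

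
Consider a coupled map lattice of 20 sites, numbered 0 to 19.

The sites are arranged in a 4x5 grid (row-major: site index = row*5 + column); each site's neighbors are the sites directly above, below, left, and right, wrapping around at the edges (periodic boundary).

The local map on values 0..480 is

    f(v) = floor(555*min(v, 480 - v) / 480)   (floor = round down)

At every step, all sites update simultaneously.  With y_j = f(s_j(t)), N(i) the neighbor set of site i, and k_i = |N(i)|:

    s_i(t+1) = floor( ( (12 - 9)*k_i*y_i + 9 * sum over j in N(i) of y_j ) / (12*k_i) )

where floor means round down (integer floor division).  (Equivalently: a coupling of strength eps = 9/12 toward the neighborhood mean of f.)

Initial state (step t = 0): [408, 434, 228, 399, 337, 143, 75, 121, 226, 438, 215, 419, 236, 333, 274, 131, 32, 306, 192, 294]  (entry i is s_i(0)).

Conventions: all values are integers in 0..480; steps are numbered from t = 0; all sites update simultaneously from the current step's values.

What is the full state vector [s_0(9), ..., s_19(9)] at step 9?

Answer: [262, 262, 262, 262, 262, 262, 262, 262, 263, 262, 262, 262, 263, 262, 263, 262, 262, 262, 262, 262]

Derivation:
t=0: [408, 434, 228, 399, 337, 143, 75, 121, 226, 438, 215, 419, 236, 333, 274, 131, 32, 306, 192, 294]
t=1: [120, 101, 156, 194, 123, 128, 101, 200, 149, 167, 179, 138, 176, 228, 187, 147, 98, 199, 182, 199]
t=2: [142, 131, 195, 188, 182, 159, 151, 183, 213, 175, 181, 159, 216, 215, 221, 171, 154, 189, 230, 195]
t=3: [179, 176, 205, 231, 204, 186, 180, 220, 226, 218, 205, 197, 223, 252, 229, 194, 184, 226, 236, 230]
t=4: [215, 212, 243, 255, 244, 223, 220, 244, 259, 245, 233, 228, 252, 263, 256, 228, 224, 248, 266, 252]
t=5: [256, 255, 264, 261, 263, 259, 257, 264, 261, 263, 262, 261, 263, 254, 262, 260, 259, 262, 256, 260]
t=6: [255, 256, 252, 252, 253, 254, 254, 251, 253, 251, 253, 253, 252, 255, 253, 254, 254, 252, 256, 253]
t=7: [260, 260, 262, 261, 262, 261, 261, 262, 262, 262, 261, 261, 262, 261, 262, 261, 261, 261, 261, 261]
t=8: [253, 253, 252, 252, 252, 253, 253, 252, 252, 252, 252, 252, 252, 252, 252, 253, 253, 252, 253, 252]
t=9: [262, 262, 262, 262, 262, 262, 262, 262, 263, 262, 262, 262, 263, 262, 263, 262, 262, 262, 262, 262]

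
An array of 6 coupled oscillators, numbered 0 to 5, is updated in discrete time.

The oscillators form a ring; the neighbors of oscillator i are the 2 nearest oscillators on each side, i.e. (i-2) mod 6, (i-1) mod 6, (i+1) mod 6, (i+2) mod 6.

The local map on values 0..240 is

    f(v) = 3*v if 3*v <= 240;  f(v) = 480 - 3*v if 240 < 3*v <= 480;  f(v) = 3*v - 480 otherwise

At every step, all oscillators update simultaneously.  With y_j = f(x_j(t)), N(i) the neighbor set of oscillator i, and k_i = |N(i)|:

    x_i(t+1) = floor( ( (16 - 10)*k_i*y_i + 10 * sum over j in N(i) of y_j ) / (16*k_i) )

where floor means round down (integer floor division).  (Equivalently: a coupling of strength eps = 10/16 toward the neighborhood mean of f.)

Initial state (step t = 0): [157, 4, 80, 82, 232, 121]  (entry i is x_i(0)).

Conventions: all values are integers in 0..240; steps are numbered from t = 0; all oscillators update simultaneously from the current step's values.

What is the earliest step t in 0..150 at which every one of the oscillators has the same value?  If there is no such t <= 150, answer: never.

Answer: 40
Key observation: Synchronization is absorbing here: once all oscillators are equal they stay equal, and step 40 is the first all-equal step.

Derivation:
t=0: [157, 4, 80, 82, 232, 121]  (not all equal)
t=1: [94, 98, 163, 179, 174, 117]  (not all equal)
t=2: [131, 131, 78, 78, 77, 123]  (not all equal)
t=3: [136, 136, 187, 191, 190, 141]  (not all equal)
t=4: [73, 74, 81, 81, 81, 72]  (not all equal)
t=5: [224, 225, 231, 231, 230, 223]  (not all equal)
t=6: [198, 199, 206, 205, 204, 197]  (not all equal)
t=7: [120, 121, 129, 128, 127, 119]  (not all equal)
t=8: [112, 111, 102, 103, 104, 113]  (not all equal)
t=9: [152, 153, 163, 162, 161, 151]  (not all equal)
t=10: [18, 18, 11, 11, 11, 18]  (not all equal)
t=11: [47, 47, 39, 39, 39, 47]  (not all equal)
t=12: [133, 133, 124, 124, 124, 133]  (not all equal)
t=13: [89, 89, 99, 99, 99, 89]  (not all equal)
t=14: [203, 203, 192, 192, 192, 203]  (not all equal)
t=15: [118, 118, 106, 106, 106, 118]  (not all equal)
t=16: [137, 137, 150, 150, 150, 137]  (not all equal)
t=17: [56, 56, 42, 42, 42, 56]  (not all equal)
t=18: [154, 154, 139, 139, 139, 154]  (not all equal)
t=19: [32, 32, 48, 48, 48, 32]  (not all equal)
t=20: [111, 111, 129, 129, 129, 111]  (not all equal)
t=21: [130, 130, 109, 109, 109, 130]  (not all equal)
t=22: [109, 109, 133, 133, 133, 109]  (not all equal)
t=23: [130, 130, 103, 103, 103, 130]  (not all equal)
t=24: [115, 115, 145, 145, 145, 115]  (not all equal)
t=25: [106, 106, 73, 73, 73, 106]  (not all equal)
t=26: [179, 179, 201, 201, 201, 179]  (not all equal)
t=27: [77, 77, 102, 102, 102, 77]  (not all equal)
t=28: [213, 213, 191, 191, 191, 213]  (not all equal)
t=29: [138, 138, 113, 113, 113, 138]  (not all equal)
t=30: [89, 89, 117, 117, 117, 89]  (not all equal)
t=31: [186, 186, 155, 155, 155, 186]  (not all equal)
t=32: [58, 58, 34, 34, 34, 58]  (not all equal)
t=33: [151, 151, 124, 124, 124, 151]  (not all equal)
t=34: [52, 52, 82, 82, 82, 52]  (not all equal)
t=35: [180, 180, 209, 209, 209, 180]  (not all equal)
t=36: [87, 87, 119, 119, 119, 87]  (not all equal)
t=37: [189, 189, 153, 153, 153, 189]  (not all equal)
t=38: [66, 66, 41, 41, 41, 66]  (not all equal)
t=39: [174, 174, 146, 146, 146, 174]  (not all equal)
t=40: [42, 42, 42, 42, 42, 42]  (all equal)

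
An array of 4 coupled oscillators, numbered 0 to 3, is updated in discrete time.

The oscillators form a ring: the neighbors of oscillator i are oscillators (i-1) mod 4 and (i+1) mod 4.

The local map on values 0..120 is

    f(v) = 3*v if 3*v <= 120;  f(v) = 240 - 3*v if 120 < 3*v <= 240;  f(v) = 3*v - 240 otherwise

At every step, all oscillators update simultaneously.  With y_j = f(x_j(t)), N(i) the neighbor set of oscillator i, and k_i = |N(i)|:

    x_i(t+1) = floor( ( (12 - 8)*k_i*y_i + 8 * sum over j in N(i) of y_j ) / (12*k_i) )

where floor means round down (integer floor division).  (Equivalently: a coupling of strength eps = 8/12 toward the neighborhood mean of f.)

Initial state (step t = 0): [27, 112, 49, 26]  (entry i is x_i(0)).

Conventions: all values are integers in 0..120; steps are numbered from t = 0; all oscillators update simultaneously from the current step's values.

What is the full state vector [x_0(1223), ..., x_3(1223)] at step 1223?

Answer: [61, 66, 65, 60]
Key observation: The state at step 1, [85, 90, 89, 84], reappears at step 5: the system is in a cycle of period 4 from step 1 on.  Therefore the state at step 1223 equals the state at step 1 + ((1223 - 1) mod 4) = 3, which is [61, 66, 65, 60].

Derivation:
t=0: [27, 112, 49, 26]
t=1: [85, 90, 89, 84]
t=2: [19, 24, 23, 18]
t=3: [61, 66, 65, 60]
t=4: [53, 48, 49, 54]
t=5: [85, 90, 89, 84]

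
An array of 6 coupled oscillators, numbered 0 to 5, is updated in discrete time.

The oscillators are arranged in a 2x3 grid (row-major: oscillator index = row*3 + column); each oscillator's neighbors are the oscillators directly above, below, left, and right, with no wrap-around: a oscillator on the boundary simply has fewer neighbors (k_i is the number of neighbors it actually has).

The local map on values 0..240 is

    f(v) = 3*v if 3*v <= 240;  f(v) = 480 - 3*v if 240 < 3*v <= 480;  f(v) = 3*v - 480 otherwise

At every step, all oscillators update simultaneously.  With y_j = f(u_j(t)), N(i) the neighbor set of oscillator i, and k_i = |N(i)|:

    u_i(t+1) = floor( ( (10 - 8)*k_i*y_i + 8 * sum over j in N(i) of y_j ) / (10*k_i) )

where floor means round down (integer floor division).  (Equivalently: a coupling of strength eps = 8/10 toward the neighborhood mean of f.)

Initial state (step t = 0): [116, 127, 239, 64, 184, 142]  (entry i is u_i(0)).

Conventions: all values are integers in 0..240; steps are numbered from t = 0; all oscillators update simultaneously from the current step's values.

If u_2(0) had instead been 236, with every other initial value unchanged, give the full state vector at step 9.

Simulating step by step:
t=0: [116, 127, 236, 64, 184, 142]
t=1: [142, 135, 106, 120, 106, 130]
t=2: [88, 115, 98, 110, 108, 147]
t=3: [157, 175, 106, 178, 117, 144]
t=4: [41, 89, 69, 66, 65, 126]
t=5: [189, 182, 167, 166, 175, 181]
t=6: [51, 54, 55, 56, 48, 39]
t=7: [162, 155, 144, 152, 148, 147]
t=8: [16, 27, 31, 21, 28, 41]
t=9: [67, 76, 100, 65, 88, 95]

Answer: [67, 76, 100, 65, 88, 95]
Key observation: This trace re-runs the system from the modified initial state.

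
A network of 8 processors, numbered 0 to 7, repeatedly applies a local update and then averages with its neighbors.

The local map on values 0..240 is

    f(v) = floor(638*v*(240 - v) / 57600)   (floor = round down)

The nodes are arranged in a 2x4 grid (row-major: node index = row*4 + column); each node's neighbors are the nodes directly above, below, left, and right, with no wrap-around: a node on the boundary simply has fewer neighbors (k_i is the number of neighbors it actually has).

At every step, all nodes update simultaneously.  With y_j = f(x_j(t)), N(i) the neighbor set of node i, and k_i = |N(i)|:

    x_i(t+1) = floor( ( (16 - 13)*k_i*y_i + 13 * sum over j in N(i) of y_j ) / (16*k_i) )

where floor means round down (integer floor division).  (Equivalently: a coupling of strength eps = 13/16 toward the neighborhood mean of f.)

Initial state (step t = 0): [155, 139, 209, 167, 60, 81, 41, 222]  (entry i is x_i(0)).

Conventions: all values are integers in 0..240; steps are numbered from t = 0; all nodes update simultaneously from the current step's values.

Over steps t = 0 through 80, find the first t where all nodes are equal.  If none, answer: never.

Simulating step by step:
t=0: [155, 139, 209, 167, 60, 81, 41, 222]  (not all equal)
t=1: [138, 126, 116, 72, 138, 125, 86, 99]  (not all equal)
t=2: [156, 157, 148, 152, 156, 154, 155, 142]  (not all equal)
t=3: [144, 146, 146, 151, 145, 144, 149, 147]  (not all equal)
t=4: [152, 152, 150, 150, 152, 151, 151, 149]  (not all equal)
t=5: [148, 148, 148, 149, 148, 148, 148, 148]  (not all equal)
t=6: [150, 150, 150, 150, 150, 150, 150, 150]  (all equal)

Answer: 6
Key observation: Synchronization is absorbing here: once all nodes are equal they stay equal, and step 6 is the first all-equal step.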